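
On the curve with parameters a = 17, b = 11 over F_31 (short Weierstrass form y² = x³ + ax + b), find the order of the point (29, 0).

2

2P: (29, 0) + (29, 0): same x and y₁ ≡ -y₂, so the sum is 𝒪.
2P = 𝒪, so the order is 2.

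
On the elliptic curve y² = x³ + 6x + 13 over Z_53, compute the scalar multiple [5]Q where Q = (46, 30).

Repeated addition: build up to 5Q.
2Q: tangent at (46, 30): λ = (3·46² + 6)/(2·30) ≡ 47/7. 7⁻¹ ≡ 38 (mod 53), so λ ≡ 47·38 ≡ 37.
  x = λ² - 46 - 46 = 1369 - 92 ≡ 5; y = λ·(46 - 5) - 30 ≡ 3. → (5, 3)
3Q: (5, 3) + (46, 30). λ = (30 - 3)/(46 - 5) ≡ 27/41 mod 53. 41⁻¹ ≡ 22 (mod 53), so λ ≡ 11.
  x = λ² - 5 - 46 = 121 - 51 ≡ 17; y = λ·(5 - 17) - 3 ≡ 24. → (17, 24)
4Q: (17, 24) + (46, 30). λ = (30 - 24)/(46 - 17) ≡ 6/29 mod 53. 29⁻¹ ≡ 11 (mod 53), so λ ≡ 13.
  x = λ² - 17 - 46 = 169 - 63 ≡ 0; y = λ·(17 - 0) - 24 ≡ 38. → (0, 38)
5Q: (0, 38) + (46, 30). λ = (30 - 38)/(46 - 0) ≡ 45/46 mod 53. 46⁻¹ ≡ 15 (mod 53) since 46·15 = 690 ≡ 1, so λ ≡ 39.
  x = λ² - 0 - 46 = 1521 - 46 ≡ 44; y = λ·(0 - 44) - 38 ≡ 48. → (44, 48)

(44, 48)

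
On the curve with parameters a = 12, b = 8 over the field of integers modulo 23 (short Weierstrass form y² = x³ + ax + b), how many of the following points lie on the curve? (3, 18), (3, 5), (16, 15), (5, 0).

(3, 18): 18² ≡ 2, rhs ≡ 2 → on.
(3, 5): 5² ≡ 2, rhs ≡ 2 → on.
(16, 15): 15² ≡ 18, rhs ≡ 18 → on.
(5, 0): 0² ≡ 0, rhs ≡ 9 → off.

3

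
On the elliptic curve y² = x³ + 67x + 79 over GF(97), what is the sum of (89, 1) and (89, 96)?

O

The two points share x = 89 and their y-coordinates satisfy 1 + 96 ≡ 0 (mod 97), so they are inverses. Their sum is 𝒪.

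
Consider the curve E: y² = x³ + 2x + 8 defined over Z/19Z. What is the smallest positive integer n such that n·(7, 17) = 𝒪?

5

2P: tangent at (7, 17): λ = (3·7² + 2)/(2·17) ≡ 16/15. 15⁻¹ ≡ 14 (mod 19), so λ ≡ 16·14 ≡ 15.
  x = λ² - 7 - 7 = 225 - 14 ≡ 2; y = λ·(7 - 2) - 17 ≡ 1. → (2, 1)
3P: (2, 1) + (7, 17). λ = (17 - 1)/(7 - 2) ≡ 16/5 mod 19. 5⁻¹ ≡ 4 (mod 19), so λ ≡ 7.
  x = λ² - 2 - 7 = 49 - 9 ≡ 2; y = λ·(2 - 2) - 1 ≡ 18. → (2, 18)
4P: (2, 18) + (7, 17). λ = (17 - 18)/(7 - 2) ≡ 18/5 mod 19. 5⁻¹ ≡ 4 (mod 19) since 5·4 = 20 ≡ 1, so λ ≡ 15.
  x = λ² - 2 - 7 = 225 - 9 ≡ 7; y = λ·(2 - 7) - 18 ≡ 2. → (7, 2)
5P: (7, 2) + (7, 17): same x and y₁ ≡ -y₂, so the sum is 𝒪.
5P = 𝒪, so the order is 5.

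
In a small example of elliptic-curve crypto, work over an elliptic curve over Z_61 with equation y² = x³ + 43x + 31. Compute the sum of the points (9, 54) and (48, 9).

(9, 54) + (48, 9). λ = (9 - 54)/(48 - 9) ≡ 16/39 mod 61. 39⁻¹ ≡ 36 (mod 61), so λ ≡ 27.
  x = λ² - 9 - 48 = 729 - 57 ≡ 1; y = λ·(9 - 1) - 54 ≡ 40. → (1, 40)

(1, 40)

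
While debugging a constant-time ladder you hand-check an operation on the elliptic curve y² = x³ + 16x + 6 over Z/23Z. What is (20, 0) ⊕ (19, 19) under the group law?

(0, 11)

(20, 0) + (19, 19). λ = (19 - 0)/(19 - 20) ≡ 19/22 mod 23. 22⁻¹ ≡ 22 (mod 23), so λ ≡ 4.
  x = λ² - 20 - 19 = 16 - 39 ≡ 0; y = λ·(20 - 0) - 0 ≡ 11. → (0, 11)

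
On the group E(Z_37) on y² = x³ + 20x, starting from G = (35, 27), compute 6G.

Repeated addition: build up to 6G.
2G: tangent at (35, 27): λ = (3·35² + 20)/(2·27) ≡ 32/17. 17⁻¹ ≡ 24 (mod 37), so λ ≡ 32·24 ≡ 28.
  x = λ² - 35 - 35 = 784 - 70 ≡ 11; y = λ·(35 - 11) - 27 ≡ 16. → (11, 16)
3G: (11, 16) + (35, 27). λ = (27 - 16)/(35 - 11) ≡ 11/24 mod 37. 24⁻¹ ≡ 17 (mod 37) since 24·17 = 408 ≡ 1, so λ ≡ 2.
  x = λ² - 11 - 35 = 4 - 46 ≡ 32; y = λ·(11 - 32) - 16 ≡ 16. → (32, 16)
4G: (32, 16) + (35, 27). λ = (27 - 16)/(35 - 32) ≡ 11/3 mod 37. 3⁻¹ ≡ 25 (mod 37) since 3·25 = 75 ≡ 1, so λ ≡ 16.
  x = λ² - 32 - 35 = 256 - 67 ≡ 4; y = λ·(32 - 4) - 16 ≡ 25. → (4, 25)
5G: (4, 25) + (35, 27). λ = (27 - 25)/(35 - 4) ≡ 2/31 mod 37. 31⁻¹ ≡ 6 (mod 37) since 31·6 = 186 ≡ 1, so λ ≡ 12.
  x = λ² - 4 - 35 = 144 - 39 ≡ 31; y = λ·(4 - 31) - 25 ≡ 21. → (31, 21)
6G: (31, 21) + (35, 27). λ = (27 - 21)/(35 - 31) ≡ 6/4 mod 37. 4⁻¹ ≡ 28 (mod 37) since 4·28 = 112 ≡ 1, so λ ≡ 20.
  x = λ² - 31 - 35 = 400 - 66 ≡ 1; y = λ·(31 - 1) - 21 ≡ 24. → (1, 24)

(1, 24)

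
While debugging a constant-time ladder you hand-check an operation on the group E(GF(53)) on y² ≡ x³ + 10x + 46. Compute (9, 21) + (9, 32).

The two points share x = 9 and their y-coordinates satisfy 21 + 32 ≡ 0 (mod 53), so they are inverses. Their sum is the point at infinity.

O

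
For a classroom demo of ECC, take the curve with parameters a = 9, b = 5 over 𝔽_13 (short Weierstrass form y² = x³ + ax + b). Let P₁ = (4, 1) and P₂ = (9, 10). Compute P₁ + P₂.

(10, 9)

(4, 1) + (9, 10). λ = (10 - 1)/(9 - 4) ≡ 9/5 mod 13. 5⁻¹ ≡ 8 (mod 13), so λ ≡ 7.
  x = λ² - 4 - 9 = 49 - 13 ≡ 10; y = λ·(4 - 10) - 1 ≡ 9. → (10, 9)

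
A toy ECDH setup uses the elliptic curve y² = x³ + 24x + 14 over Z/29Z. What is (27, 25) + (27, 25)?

tangent at (27, 25): λ = (3·27² + 24)/(2·25) ≡ 7/21. 21⁻¹ ≡ 18 (mod 29) since 21·18 = 378 ≡ 1, so λ ≡ 7·18 ≡ 10.
  x = λ² - 27 - 27 = 100 - 54 ≡ 17; y = λ·(27 - 17) - 25 ≡ 17. → (17, 17)

(17, 17)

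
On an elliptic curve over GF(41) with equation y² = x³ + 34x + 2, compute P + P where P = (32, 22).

(20, 20)

tangent at (32, 22): λ = (3·32² + 34)/(2·22) ≡ 31/3. 3⁻¹ ≡ 14 (mod 41) since 3·14 = 42 ≡ 1, so λ ≡ 31·14 ≡ 24.
  x = λ² - 32 - 32 = 576 - 64 ≡ 20; y = λ·(32 - 20) - 22 ≡ 20. → (20, 20)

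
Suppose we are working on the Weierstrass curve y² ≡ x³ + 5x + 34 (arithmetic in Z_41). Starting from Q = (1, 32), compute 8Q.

Repeated addition: build up to 8Q.
2Q: tangent at (1, 32): λ = (3·1² + 5)/(2·32) ≡ 8/23. 23⁻¹ ≡ 25 (mod 41) since 23·25 = 575 ≡ 1, so λ ≡ 8·25 ≡ 36.
  x = λ² - 1 - 1 = 1296 - 2 ≡ 23; y = λ·(1 - 23) - 32 ≡ 37. → (23, 37)
3Q: (23, 37) + (1, 32). λ = (32 - 37)/(1 - 23) ≡ 36/19 mod 41. 19⁻¹ ≡ 13 (mod 41), so λ ≡ 17.
  x = λ² - 23 - 1 = 289 - 24 ≡ 19; y = λ·(23 - 19) - 37 ≡ 31. → (19, 31)
4Q: (19, 31) + (1, 32). λ = (32 - 31)/(1 - 19) ≡ 1/23 mod 41. 23⁻¹ ≡ 25 (mod 41), so λ ≡ 25.
  x = λ² - 19 - 1 = 625 - 20 ≡ 31; y = λ·(19 - 31) - 31 ≡ 38. → (31, 38)
5Q: (31, 38) + (1, 32). λ = (32 - 38)/(1 - 31) ≡ 35/11 mod 41. 11⁻¹ ≡ 15 (mod 41), so λ ≡ 33.
  x = λ² - 31 - 1 = 1089 - 32 ≡ 32; y = λ·(31 - 32) - 38 ≡ 11. → (32, 11)
6Q: (32, 11) + (1, 32). λ = (32 - 11)/(1 - 32) ≡ 21/10 mod 41. 10⁻¹ ≡ 37 (mod 41), so λ ≡ 39.
  x = λ² - 32 - 1 = 1521 - 33 ≡ 12; y = λ·(32 - 12) - 11 ≡ 31. → (12, 31)
7Q: (12, 31) + (1, 32). λ = (32 - 31)/(1 - 12) ≡ 1/30 mod 41. 30⁻¹ ≡ 26 (mod 41), so λ ≡ 26.
  x = λ² - 12 - 1 = 676 - 13 ≡ 7; y = λ·(12 - 7) - 31 ≡ 17. → (7, 17)
8Q: (7, 17) + (1, 32). λ = (32 - 17)/(1 - 7) ≡ 15/35 mod 41. 35⁻¹ ≡ 34 (mod 41), so λ ≡ 18.
  x = λ² - 7 - 1 = 324 - 8 ≡ 29; y = λ·(7 - 29) - 17 ≡ 38. → (29, 38)

(29, 38)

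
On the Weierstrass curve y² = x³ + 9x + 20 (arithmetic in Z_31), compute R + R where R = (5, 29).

(28, 20)

tangent at (5, 29): λ = (3·5² + 9)/(2·29) ≡ 22/27. 27⁻¹ ≡ 23 (mod 31), so λ ≡ 22·23 ≡ 10.
  x = λ² - 5 - 5 = 100 - 10 ≡ 28; y = λ·(5 - 28) - 29 ≡ 20. → (28, 20)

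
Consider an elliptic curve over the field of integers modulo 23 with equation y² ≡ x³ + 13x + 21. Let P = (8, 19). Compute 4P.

(15, 7)

Double-and-add on 4 = (100)₂. Start with P = (8, 19) for the leading 1-bit.
double: tangent at (8, 19): λ = (3·8² + 13)/(2·19) ≡ 21/15. 15⁻¹ ≡ 20 (mod 23) since 15·20 = 300 ≡ 1, so λ ≡ 21·20 ≡ 6.
  x = λ² - 8 - 8 = 36 - 16 ≡ 20; y = λ·(8 - 20) - 19 ≡ 1. → (20, 1)
double: tangent at (20, 1): λ = (3·20² + 13)/(2·1) ≡ 17/2. 2⁻¹ ≡ 12 (mod 23), so λ ≡ 17·12 ≡ 20.
  x = λ² - 20 - 20 = 400 - 40 ≡ 15; y = λ·(20 - 15) - 1 ≡ 7. → (15, 7)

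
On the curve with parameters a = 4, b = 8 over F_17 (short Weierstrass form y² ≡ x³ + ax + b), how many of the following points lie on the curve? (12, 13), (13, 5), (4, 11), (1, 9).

2

(12, 13): 13² ≡ 16, rhs ≡ 16 → on.
(13, 5): 5² ≡ 8, rhs ≡ 13 → off.
(4, 11): 11² ≡ 2, rhs ≡ 3 → off.
(1, 9): 9² ≡ 13, rhs ≡ 13 → on.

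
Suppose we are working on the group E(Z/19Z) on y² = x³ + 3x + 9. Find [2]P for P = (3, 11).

tangent at (3, 11): λ = (3·3² + 3)/(2·11) ≡ 11/3. 3⁻¹ ≡ 13 (mod 19) since 3·13 = 39 ≡ 1, so λ ≡ 11·13 ≡ 10.
  x = λ² - 3 - 3 = 100 - 6 ≡ 18; y = λ·(3 - 18) - 11 ≡ 10. → (18, 10)

(18, 10)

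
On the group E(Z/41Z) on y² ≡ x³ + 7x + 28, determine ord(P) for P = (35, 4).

2P: tangent at (35, 4): λ = (3·35² + 7)/(2·4) ≡ 33/8. 8⁻¹ ≡ 36 (mod 41) since 8·36 = 288 ≡ 1, so λ ≡ 33·36 ≡ 40.
  x = λ² - 35 - 35 = 1600 - 70 ≡ 13; y = λ·(35 - 13) - 4 ≡ 15. → (13, 15)
3P: (13, 15) + (35, 4). λ = (4 - 15)/(35 - 13) ≡ 30/22 mod 41. 22⁻¹ ≡ 28 (mod 41) since 22·28 = 616 ≡ 1, so λ ≡ 20.
  x = λ² - 13 - 35 = 400 - 48 ≡ 24; y = λ·(13 - 24) - 15 ≡ 11. → (24, 11)
4P: (24, 11) + (35, 4). λ = (4 - 11)/(35 - 24) ≡ 34/11 mod 41. 11⁻¹ ≡ 15 (mod 41), so λ ≡ 18.
  x = λ² - 24 - 35 = 324 - 59 ≡ 19; y = λ·(24 - 19) - 11 ≡ 38. → (19, 38)
5P: (19, 38) + (35, 4). λ = (4 - 38)/(35 - 19) ≡ 7/16 mod 41. 16⁻¹ ≡ 18 (mod 41), so λ ≡ 3.
  x = λ² - 19 - 35 = 9 - 54 ≡ 37; y = λ·(19 - 37) - 38 ≡ 31. → (37, 31)
6P: (37, 31) + (35, 4). λ = (4 - 31)/(35 - 37) ≡ 14/39 mod 41. 39⁻¹ ≡ 20 (mod 41), so λ ≡ 34.
  x = λ² - 37 - 35 = 1156 - 72 ≡ 18; y = λ·(37 - 18) - 31 ≡ 0. → (18, 0)
7P: (18, 0) + (35, 4). λ = (4 - 0)/(35 - 18) ≡ 4/17 mod 41. 17⁻¹ ≡ 29 (mod 41), so λ ≡ 34.
  x = λ² - 18 - 35 = 1156 - 53 ≡ 37; y = λ·(18 - 37) - 0 ≡ 10. → (37, 10)
8P: (37, 10) + (35, 4). λ = (4 - 10)/(35 - 37) ≡ 35/39 mod 41. 39⁻¹ ≡ 20 (mod 41), so λ ≡ 3.
  x = λ² - 37 - 35 = 9 - 72 ≡ 19; y = λ·(37 - 19) - 10 ≡ 3. → (19, 3)
9P: (19, 3) + (35, 4). λ = (4 - 3)/(35 - 19) ≡ 1/16 mod 41. 16⁻¹ ≡ 18 (mod 41), so λ ≡ 18.
  x = λ² - 19 - 35 = 324 - 54 ≡ 24; y = λ·(19 - 24) - 3 ≡ 30. → (24, 30)
10P: (24, 30) + (35, 4). λ = (4 - 30)/(35 - 24) ≡ 15/11 mod 41. 11⁻¹ ≡ 15 (mod 41) since 11·15 = 165 ≡ 1, so λ ≡ 20.
  x = λ² - 24 - 35 = 400 - 59 ≡ 13; y = λ·(24 - 13) - 30 ≡ 26. → (13, 26)
11P: (13, 26) + (35, 4). λ = (4 - 26)/(35 - 13) ≡ 19/22 mod 41. 22⁻¹ ≡ 28 (mod 41), so λ ≡ 40.
  x = λ² - 13 - 35 = 1600 - 48 ≡ 35; y = λ·(13 - 35) - 26 ≡ 37. → (35, 37)
12P: (35, 37) + (35, 4): same x and y₁ ≡ -y₂, so the sum is 𝒪.
12P = 𝒪, so the order is 12.

12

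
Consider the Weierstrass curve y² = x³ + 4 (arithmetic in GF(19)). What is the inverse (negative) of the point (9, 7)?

-(9, 7) = (9, -7 mod 19) = (9, 12).

(9, 12)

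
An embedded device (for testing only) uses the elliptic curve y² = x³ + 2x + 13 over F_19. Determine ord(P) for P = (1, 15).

2P: tangent at (1, 15): λ = (3·1² + 2)/(2·15) ≡ 5/11. 11⁻¹ ≡ 7 (mod 19), so λ ≡ 5·7 ≡ 16.
  x = λ² - 1 - 1 = 256 - 2 ≡ 7; y = λ·(1 - 7) - 15 ≡ 3. → (7, 3)
3P: (7, 3) + (1, 15). λ = (15 - 3)/(1 - 7) ≡ 12/13 mod 19. 13⁻¹ ≡ 3 (mod 19) since 13·3 = 39 ≡ 1, so λ ≡ 17.
  x = λ² - 7 - 1 = 289 - 8 ≡ 15; y = λ·(7 - 15) - 3 ≡ 13. → (15, 13)
4P: (15, 13) + (1, 15). λ = (15 - 13)/(1 - 15) ≡ 2/5 mod 19. 5⁻¹ ≡ 4 (mod 19) since 5·4 = 20 ≡ 1, so λ ≡ 8.
  x = λ² - 15 - 1 = 64 - 16 ≡ 10; y = λ·(15 - 10) - 13 ≡ 8. → (10, 8)
5P: (10, 8) + (1, 15). λ = (15 - 8)/(1 - 10) ≡ 7/10 mod 19. 10⁻¹ ≡ 2 (mod 19), so λ ≡ 14.
  x = λ² - 10 - 1 = 196 - 11 ≡ 14; y = λ·(10 - 14) - 8 ≡ 12. → (14, 12)
6P: (14, 12) + (1, 15). λ = (15 - 12)/(1 - 14) ≡ 3/6 mod 19. 6⁻¹ ≡ 16 (mod 19) since 6·16 = 96 ≡ 1, so λ ≡ 10.
  x = λ² - 14 - 1 = 100 - 15 ≡ 9; y = λ·(14 - 9) - 12 ≡ 0. → (9, 0)
7P: (9, 0) + (1, 15). λ = (15 - 0)/(1 - 9) ≡ 15/11 mod 19. 11⁻¹ ≡ 7 (mod 19) since 11·7 = 77 ≡ 1, so λ ≡ 10.
  x = λ² - 9 - 1 = 100 - 10 ≡ 14; y = λ·(9 - 14) - 0 ≡ 7. → (14, 7)
8P: (14, 7) + (1, 15). λ = (15 - 7)/(1 - 14) ≡ 8/6 mod 19. 6⁻¹ ≡ 16 (mod 19), so λ ≡ 14.
  x = λ² - 14 - 1 = 196 - 15 ≡ 10; y = λ·(14 - 10) - 7 ≡ 11. → (10, 11)
9P: (10, 11) + (1, 15). λ = (15 - 11)/(1 - 10) ≡ 4/10 mod 19. 10⁻¹ ≡ 2 (mod 19) since 10·2 = 20 ≡ 1, so λ ≡ 8.
  x = λ² - 10 - 1 = 64 - 11 ≡ 15; y = λ·(10 - 15) - 11 ≡ 6. → (15, 6)
10P: (15, 6) + (1, 15). λ = (15 - 6)/(1 - 15) ≡ 9/5 mod 19. 5⁻¹ ≡ 4 (mod 19) since 5·4 = 20 ≡ 1, so λ ≡ 17.
  x = λ² - 15 - 1 = 289 - 16 ≡ 7; y = λ·(15 - 7) - 6 ≡ 16. → (7, 16)
11P: (7, 16) + (1, 15). λ = (15 - 16)/(1 - 7) ≡ 18/13 mod 19. 13⁻¹ ≡ 3 (mod 19), so λ ≡ 16.
  x = λ² - 7 - 1 = 256 - 8 ≡ 1; y = λ·(7 - 1) - 16 ≡ 4. → (1, 4)
12P: (1, 4) + (1, 15): same x and y₁ ≡ -y₂, so the sum is 𝒪.
12P = 𝒪, so the order is 12.

12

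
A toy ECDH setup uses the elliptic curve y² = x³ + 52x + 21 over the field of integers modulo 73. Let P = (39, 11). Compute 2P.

tangent at (39, 11): λ = (3·39² + 52)/(2·11) ≡ 16/22. 22⁻¹ ≡ 10 (mod 73), so λ ≡ 16·10 ≡ 14.
  x = λ² - 39 - 39 = 196 - 78 ≡ 45; y = λ·(39 - 45) - 11 ≡ 51. → (45, 51)

(45, 51)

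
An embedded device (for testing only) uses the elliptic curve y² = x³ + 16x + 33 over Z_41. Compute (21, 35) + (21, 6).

The two points share x = 21 and their y-coordinates satisfy 35 + 6 ≡ 0 (mod 41), so they are inverses. Their sum is O.

O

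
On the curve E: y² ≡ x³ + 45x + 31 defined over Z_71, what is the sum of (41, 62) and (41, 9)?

O

The two points share x = 41 and their y-coordinates satisfy 62 + 9 ≡ 0 (mod 71), so they are inverses. Their sum is O.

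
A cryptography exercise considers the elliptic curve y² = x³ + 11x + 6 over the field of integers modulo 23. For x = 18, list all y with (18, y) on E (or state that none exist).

none

x³ + 11x + 6 = 6036 ≡ 10 (mod 23).
10 is a non-residue mod 23; no y exists.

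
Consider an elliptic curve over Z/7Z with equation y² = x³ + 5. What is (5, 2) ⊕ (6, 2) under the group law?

(5, 2) + (6, 2). λ = (2 - 2)/(6 - 5) ≡ 0/1 mod 7. 1⁻¹ ≡ 1 (mod 7), so λ ≡ 0.
  x = λ² - 5 - 6 = 0 - 11 ≡ 3; y = λ·(5 - 3) - 2 ≡ 5. → (3, 5)

(3, 5)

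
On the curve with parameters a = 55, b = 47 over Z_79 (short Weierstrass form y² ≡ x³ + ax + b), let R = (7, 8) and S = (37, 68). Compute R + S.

(7, 8) + (37, 68). λ = (68 - 8)/(37 - 7) ≡ 60/30 mod 79. 30⁻¹ ≡ 29 (mod 79) since 30·29 = 870 ≡ 1, so λ ≡ 2.
  x = λ² - 7 - 37 = 4 - 44 ≡ 39; y = λ·(7 - 39) - 8 ≡ 7. → (39, 7)

(39, 7)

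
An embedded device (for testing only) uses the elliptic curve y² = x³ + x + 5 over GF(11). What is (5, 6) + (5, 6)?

tangent at (5, 6): λ = (3·5² + 1)/(2·6) ≡ 10/1. 1⁻¹ ≡ 1 (mod 11) since 1·1 = 1 ≡ 1, so λ ≡ 10·1 ≡ 10.
  x = λ² - 5 - 5 = 100 - 10 ≡ 2; y = λ·(5 - 2) - 6 ≡ 2. → (2, 2)

(2, 2)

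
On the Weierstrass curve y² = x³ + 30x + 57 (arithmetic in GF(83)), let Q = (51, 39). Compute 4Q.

(12, 53)

Repeated addition: build up to 4Q.
2Q: tangent at (51, 39): λ = (3·51² + 30)/(2·39) ≡ 31/78. 78⁻¹ ≡ 33 (mod 83), so λ ≡ 31·33 ≡ 27.
  x = λ² - 51 - 51 = 729 - 102 ≡ 46; y = λ·(51 - 46) - 39 ≡ 13. → (46, 13)
3Q: (46, 13) + (51, 39). λ = (39 - 13)/(51 - 46) ≡ 26/5 mod 83. 5⁻¹ ≡ 50 (mod 83), so λ ≡ 55.
  x = λ² - 46 - 51 = 3025 - 97 ≡ 23; y = λ·(46 - 23) - 13 ≡ 7. → (23, 7)
4Q: (23, 7) + (51, 39). λ = (39 - 7)/(51 - 23) ≡ 32/28 mod 83. 28⁻¹ ≡ 3 (mod 83), so λ ≡ 13.
  x = λ² - 23 - 51 = 169 - 74 ≡ 12; y = λ·(23 - 12) - 7 ≡ 53. → (12, 53)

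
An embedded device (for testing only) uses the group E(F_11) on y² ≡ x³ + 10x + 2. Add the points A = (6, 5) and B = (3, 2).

(6, 5) + (3, 2). λ = (2 - 5)/(3 - 6) ≡ 8/8 mod 11. 8⁻¹ ≡ 7 (mod 11), so λ ≡ 1.
  x = λ² - 6 - 3 = 1 - 9 ≡ 3; y = λ·(6 - 3) - 5 ≡ 9. → (3, 9)

(3, 9)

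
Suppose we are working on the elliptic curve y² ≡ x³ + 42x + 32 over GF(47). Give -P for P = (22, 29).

(22, 18)

-(22, 29) = (22, -29 mod 47) = (22, 18).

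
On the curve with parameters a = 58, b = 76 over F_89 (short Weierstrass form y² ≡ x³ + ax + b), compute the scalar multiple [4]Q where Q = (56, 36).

O

Double-and-add on 4 = (100)₂. Start with Q = (56, 36) for the leading 1-bit.
double: tangent at (56, 36): λ = (3·56² + 58)/(2·36) ≡ 32/72. 72⁻¹ ≡ 68 (mod 89), so λ ≡ 32·68 ≡ 40.
  x = λ² - 56 - 56 = 1600 - 112 ≡ 64; y = λ·(56 - 64) - 36 ≡ 0. → (64, 0)
double: (64, 0) + (64, 0): same x and y₁ ≡ -y₂, so the sum is ∞.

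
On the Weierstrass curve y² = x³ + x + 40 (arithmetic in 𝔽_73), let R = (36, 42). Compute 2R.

(58, 64)

tangent at (36, 42): λ = (3·36² + 1)/(2·42) ≡ 20/11. 11⁻¹ ≡ 20 (mod 73), so λ ≡ 20·20 ≡ 35.
  x = λ² - 36 - 36 = 1225 - 72 ≡ 58; y = λ·(36 - 58) - 42 ≡ 64. → (58, 64)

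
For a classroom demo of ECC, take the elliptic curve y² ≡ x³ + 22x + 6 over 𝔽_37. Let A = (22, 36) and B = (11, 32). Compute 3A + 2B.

(22, 1)

First 3A:
Repeated addition: build up to 3A.
2A: tangent at (22, 36): λ = (3·22² + 22)/(2·36) ≡ 31/35. 35⁻¹ ≡ 18 (mod 37), so λ ≡ 31·18 ≡ 3.
  x = λ² - 22 - 22 = 9 - 44 ≡ 2; y = λ·(22 - 2) - 36 ≡ 24. → (2, 24)
3A: (2, 24) + (22, 36). λ = (36 - 24)/(22 - 2) ≡ 12/20 mod 37. 20⁻¹ ≡ 13 (mod 37), so λ ≡ 8.
  x = λ² - 2 - 22 = 64 - 24 ≡ 3; y = λ·(2 - 3) - 24 ≡ 5. → (3, 5)
3A = (3, 5).
Next 2B:
Repeated addition: build up to 2B.
2B: tangent at (11, 32): λ = (3·11² + 22)/(2·32) ≡ 15/27. 27⁻¹ ≡ 11 (mod 37), so λ ≡ 15·11 ≡ 17.
  x = λ² - 11 - 11 = 289 - 22 ≡ 8; y = λ·(11 - 8) - 32 ≡ 19. → (8, 19)
2B = (8, 19).
Finally 3A + 2B:
(3, 5) + (8, 19). λ = (19 - 5)/(8 - 3) ≡ 14/5 mod 37. 5⁻¹ ≡ 15 (mod 37), so λ ≡ 25.
  x = λ² - 3 - 8 = 625 - 11 ≡ 22; y = λ·(3 - 22) - 5 ≡ 1. → (22, 1)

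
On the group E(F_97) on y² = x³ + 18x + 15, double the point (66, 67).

(87, 22)

tangent at (66, 67): λ = (3·66² + 18)/(2·67) ≡ 88/37. 37⁻¹ ≡ 21 (mod 97) since 37·21 = 777 ≡ 1, so λ ≡ 88·21 ≡ 5.
  x = λ² - 66 - 66 = 25 - 132 ≡ 87; y = λ·(66 - 87) - 67 ≡ 22. → (87, 22)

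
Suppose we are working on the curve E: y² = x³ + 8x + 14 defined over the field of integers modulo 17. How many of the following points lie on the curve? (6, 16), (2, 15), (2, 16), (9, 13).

2

(6, 16): 16² ≡ 1, rhs ≡ 6 → off.
(2, 15): 15² ≡ 4, rhs ≡ 4 → on.
(2, 16): 16² ≡ 1, rhs ≡ 4 → off.
(9, 13): 13² ≡ 16, rhs ≡ 16 → on.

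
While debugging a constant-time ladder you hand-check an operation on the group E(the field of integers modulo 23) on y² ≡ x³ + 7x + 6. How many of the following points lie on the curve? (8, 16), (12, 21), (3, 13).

1

(8, 16): 16² ≡ 3, rhs ≡ 22 → off.
(12, 21): 21² ≡ 4, rhs ≡ 1 → off.
(3, 13): 13² ≡ 8, rhs ≡ 8 → on.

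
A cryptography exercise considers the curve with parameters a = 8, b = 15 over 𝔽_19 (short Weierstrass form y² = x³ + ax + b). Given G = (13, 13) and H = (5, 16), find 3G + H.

(4, 4)

First 3G:
Repeated addition: build up to 3G.
2G: tangent at (13, 13): λ = (3·13² + 8)/(2·13) ≡ 2/7. 7⁻¹ ≡ 11 (mod 19), so λ ≡ 2·11 ≡ 3.
  x = λ² - 13 - 13 = 9 - 26 ≡ 2; y = λ·(13 - 2) - 13 ≡ 1. → (2, 1)
3G: (2, 1) + (13, 13). λ = (13 - 1)/(13 - 2) ≡ 12/11 mod 19. 11⁻¹ ≡ 7 (mod 19), so λ ≡ 8.
  x = λ² - 2 - 13 = 64 - 15 ≡ 11; y = λ·(2 - 11) - 1 ≡ 3. → (11, 3)
3G = (11, 3).
Finally 3G + H:
(11, 3) + (5, 16). λ = (16 - 3)/(5 - 11) ≡ 13/13 mod 19. 13⁻¹ ≡ 3 (mod 19), so λ ≡ 1.
  x = λ² - 11 - 5 = 1 - 16 ≡ 4; y = λ·(11 - 4) - 3 ≡ 4. → (4, 4)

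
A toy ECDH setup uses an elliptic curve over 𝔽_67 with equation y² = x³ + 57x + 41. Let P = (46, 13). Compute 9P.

(11, 18)

Double-and-add on 9 = (1001)₂. Start with P = (46, 13) for the leading 1-bit.
double: tangent at (46, 13): λ = (3·46² + 57)/(2·13) ≡ 40/26. 26⁻¹ ≡ 49 (mod 67), so λ ≡ 40·49 ≡ 17.
  x = λ² - 46 - 46 = 289 - 92 ≡ 63; y = λ·(46 - 63) - 13 ≡ 33. → (63, 33)
double: tangent at (63, 33): λ = (3·63² + 57)/(2·33) ≡ 38/66. 66⁻¹ ≡ 66 (mod 67) since 66·66 = 4356 ≡ 1, so λ ≡ 38·66 ≡ 29.
  x = λ² - 63 - 63 = 841 - 126 ≡ 45; y = λ·(63 - 45) - 33 ≡ 20. → (45, 20)
double: tangent at (45, 20): λ = (3·45² + 57)/(2·20) ≡ 35/40. 40⁻¹ ≡ 62 (mod 67), so λ ≡ 35·62 ≡ 26.
  x = λ² - 45 - 45 = 676 - 90 ≡ 50; y = λ·(45 - 50) - 20 ≡ 51. → (50, 51)
add P: (50, 51) + (46, 13). λ = (13 - 51)/(46 - 50) ≡ 29/63 mod 67. 63⁻¹ ≡ 50 (mod 67), so λ ≡ 43.
  x = λ² - 50 - 46 = 1849 - 96 ≡ 11; y = λ·(50 - 11) - 51 ≡ 18. → (11, 18)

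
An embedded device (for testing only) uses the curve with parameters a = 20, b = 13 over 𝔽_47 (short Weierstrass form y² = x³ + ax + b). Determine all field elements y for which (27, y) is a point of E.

x³ + 20x + 13 = 20236 ≡ 26 (mod 47).
26 is a non-residue mod 47; no y exists.

none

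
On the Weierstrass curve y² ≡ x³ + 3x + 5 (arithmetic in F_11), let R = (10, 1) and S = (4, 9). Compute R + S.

(0, 4)

(10, 1) + (4, 9). λ = (9 - 1)/(4 - 10) ≡ 8/5 mod 11. 5⁻¹ ≡ 9 (mod 11), so λ ≡ 6.
  x = λ² - 10 - 4 = 36 - 14 ≡ 0; y = λ·(10 - 0) - 1 ≡ 4. → (0, 4)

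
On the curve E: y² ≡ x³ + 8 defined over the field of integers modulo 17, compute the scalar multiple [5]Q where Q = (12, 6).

Repeated addition: build up to 5Q.
2Q: tangent at (12, 6): λ = (3·12² + 0)/(2·6) ≡ 7/12. 12⁻¹ ≡ 10 (mod 17), so λ ≡ 7·10 ≡ 2.
  x = λ² - 12 - 12 = 4 - 24 ≡ 14; y = λ·(12 - 14) - 6 ≡ 7. → (14, 7)
3Q: (14, 7) + (12, 6). λ = (6 - 7)/(12 - 14) ≡ 16/15 mod 17. 15⁻¹ ≡ 8 (mod 17) since 15·8 = 120 ≡ 1, so λ ≡ 9.
  x = λ² - 14 - 12 = 81 - 26 ≡ 4; y = λ·(14 - 4) - 7 ≡ 15. → (4, 15)
4Q: (4, 15) + (12, 6). λ = (6 - 15)/(12 - 4) ≡ 8/8 mod 17. 8⁻¹ ≡ 15 (mod 17), so λ ≡ 1.
  x = λ² - 4 - 12 = 1 - 16 ≡ 2; y = λ·(4 - 2) - 15 ≡ 4. → (2, 4)
5Q: (2, 4) + (12, 6). λ = (6 - 4)/(12 - 2) ≡ 2/10 mod 17. 10⁻¹ ≡ 12 (mod 17) since 10·12 = 120 ≡ 1, so λ ≡ 7.
  x = λ² - 2 - 12 = 49 - 14 ≡ 1; y = λ·(2 - 1) - 4 ≡ 3. → (1, 3)

(1, 3)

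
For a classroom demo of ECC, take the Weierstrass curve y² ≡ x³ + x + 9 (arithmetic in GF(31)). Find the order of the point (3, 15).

3

2P: tangent at (3, 15): λ = (3·3² + 1)/(2·15) ≡ 28/30. 30⁻¹ ≡ 30 (mod 31) since 30·30 = 900 ≡ 1, so λ ≡ 28·30 ≡ 3.
  x = λ² - 3 - 3 = 9 - 6 ≡ 3; y = λ·(3 - 3) - 15 ≡ 16. → (3, 16)
3P: (3, 16) + (3, 15): same x and y₁ ≡ -y₂, so the sum is ∞.
3P = ∞, so the order is 3.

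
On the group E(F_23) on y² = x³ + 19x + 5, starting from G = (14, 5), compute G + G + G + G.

(9, 13)

Double-and-add on 4 = (100)₂. Start with G = (14, 5) for the leading 1-bit.
double: tangent at (14, 5): λ = (3·14² + 19)/(2·5) ≡ 9/10. 10⁻¹ ≡ 7 (mod 23) since 10·7 = 70 ≡ 1, so λ ≡ 9·7 ≡ 17.
  x = λ² - 14 - 14 = 289 - 28 ≡ 8; y = λ·(14 - 8) - 5 ≡ 5. → (8, 5)
double: tangent at (8, 5): λ = (3·8² + 19)/(2·5) ≡ 4/10. 10⁻¹ ≡ 7 (mod 23) since 10·7 = 70 ≡ 1, so λ ≡ 4·7 ≡ 5.
  x = λ² - 8 - 8 = 25 - 16 ≡ 9; y = λ·(8 - 9) - 5 ≡ 13. → (9, 13)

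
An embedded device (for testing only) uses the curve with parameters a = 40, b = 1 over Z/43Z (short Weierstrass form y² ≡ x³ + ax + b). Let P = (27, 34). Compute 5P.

Double-and-add on 5 = (101)₂. Start with P = (27, 34) for the leading 1-bit.
double: tangent at (27, 34): λ = (3·27² + 40)/(2·34) ≡ 34/25. 25⁻¹ ≡ 31 (mod 43), so λ ≡ 34·31 ≡ 22.
  x = λ² - 27 - 27 = 484 - 54 ≡ 0; y = λ·(27 - 0) - 34 ≡ 1. → (0, 1)
double: tangent at (0, 1): λ = (3·0² + 40)/(2·1) ≡ 40/2. 2⁻¹ ≡ 22 (mod 43) since 2·22 = 44 ≡ 1, so λ ≡ 40·22 ≡ 20.
  x = λ² - 0 - 0 = 400 - 0 ≡ 13; y = λ·(0 - 13) - 1 ≡ 40. → (13, 40)
add P: (13, 40) + (27, 34). λ = (34 - 40)/(27 - 13) ≡ 37/14 mod 43. 14⁻¹ ≡ 40 (mod 43), so λ ≡ 18.
  x = λ² - 13 - 27 = 324 - 40 ≡ 26; y = λ·(13 - 26) - 40 ≡ 27. → (26, 27)

(26, 27)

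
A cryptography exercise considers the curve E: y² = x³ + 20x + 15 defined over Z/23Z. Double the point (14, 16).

tangent at (14, 16): λ = (3·14² + 20)/(2·16) ≡ 10/9. 9⁻¹ ≡ 18 (mod 23) since 9·18 = 162 ≡ 1, so λ ≡ 10·18 ≡ 19.
  x = λ² - 14 - 14 = 361 - 28 ≡ 11; y = λ·(14 - 11) - 16 ≡ 18. → (11, 18)

(11, 18)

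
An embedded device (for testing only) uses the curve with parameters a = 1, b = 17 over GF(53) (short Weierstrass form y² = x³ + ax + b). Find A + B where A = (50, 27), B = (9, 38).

(50, 27) + (9, 38). λ = (38 - 27)/(9 - 50) ≡ 11/12 mod 53. 12⁻¹ ≡ 31 (mod 53) since 12·31 = 372 ≡ 1, so λ ≡ 23.
  x = λ² - 50 - 9 = 529 - 59 ≡ 46; y = λ·(50 - 46) - 27 ≡ 12. → (46, 12)

(46, 12)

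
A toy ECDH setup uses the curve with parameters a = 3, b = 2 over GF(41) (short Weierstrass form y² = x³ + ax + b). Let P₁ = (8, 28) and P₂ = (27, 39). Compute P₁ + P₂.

(37, 7)

(8, 28) + (27, 39). λ = (39 - 28)/(27 - 8) ≡ 11/19 mod 41. 19⁻¹ ≡ 13 (mod 41), so λ ≡ 20.
  x = λ² - 8 - 27 = 400 - 35 ≡ 37; y = λ·(8 - 37) - 28 ≡ 7. → (37, 7)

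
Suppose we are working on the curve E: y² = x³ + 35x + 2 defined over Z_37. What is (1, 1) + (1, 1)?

tangent at (1, 1): λ = (3·1² + 35)/(2·1) ≡ 1/2. 2⁻¹ ≡ 19 (mod 37), so λ ≡ 1·19 ≡ 19.
  x = λ² - 1 - 1 = 361 - 2 ≡ 26; y = λ·(1 - 26) - 1 ≡ 5. → (26, 5)

(26, 5)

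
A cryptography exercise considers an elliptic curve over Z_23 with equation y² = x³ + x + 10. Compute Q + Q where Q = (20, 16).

(10, 10)

tangent at (20, 16): λ = (3·20² + 1)/(2·16) ≡ 5/9. 9⁻¹ ≡ 18 (mod 23) since 9·18 = 162 ≡ 1, so λ ≡ 5·18 ≡ 21.
  x = λ² - 20 - 20 = 441 - 40 ≡ 10; y = λ·(20 - 10) - 16 ≡ 10. → (10, 10)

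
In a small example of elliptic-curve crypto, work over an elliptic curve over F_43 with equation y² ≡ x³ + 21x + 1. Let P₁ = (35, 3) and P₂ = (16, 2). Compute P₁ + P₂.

(35, 3) + (16, 2). λ = (2 - 3)/(16 - 35) ≡ 42/24 mod 43. 24⁻¹ ≡ 9 (mod 43), so λ ≡ 34.
  x = λ² - 35 - 16 = 1156 - 51 ≡ 30; y = λ·(35 - 30) - 3 ≡ 38. → (30, 38)

(30, 38)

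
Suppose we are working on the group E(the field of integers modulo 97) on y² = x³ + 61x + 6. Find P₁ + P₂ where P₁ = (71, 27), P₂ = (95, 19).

(71, 27) + (95, 19). λ = (19 - 27)/(95 - 71) ≡ 89/24 mod 97. 24⁻¹ ≡ 93 (mod 97), so λ ≡ 32.
  x = λ² - 71 - 95 = 1024 - 166 ≡ 82; y = λ·(71 - 82) - 27 ≡ 9. → (82, 9)

(82, 9)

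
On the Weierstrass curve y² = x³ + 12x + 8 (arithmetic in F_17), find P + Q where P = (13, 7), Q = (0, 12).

(13, 10)

(13, 7) + (0, 12). λ = (12 - 7)/(0 - 13) ≡ 5/4 mod 17. 4⁻¹ ≡ 13 (mod 17) since 4·13 = 52 ≡ 1, so λ ≡ 14.
  x = λ² - 13 - 0 = 196 - 13 ≡ 13; y = λ·(13 - 13) - 7 ≡ 10. → (13, 10)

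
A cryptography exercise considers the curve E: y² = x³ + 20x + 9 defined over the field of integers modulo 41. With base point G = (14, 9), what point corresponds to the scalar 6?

Double-and-add on 6 = (110)₂. Start with G = (14, 9) for the leading 1-bit.
double: tangent at (14, 9): λ = (3·14² + 20)/(2·9) ≡ 34/18. 18⁻¹ ≡ 16 (mod 41), so λ ≡ 34·16 ≡ 11.
  x = λ² - 14 - 14 = 121 - 28 ≡ 11; y = λ·(14 - 11) - 9 ≡ 24. → (11, 24)
add G: (11, 24) + (14, 9). λ = (9 - 24)/(14 - 11) ≡ 26/3 mod 41. 3⁻¹ ≡ 14 (mod 41) since 3·14 = 42 ≡ 1, so λ ≡ 36.
  x = λ² - 11 - 14 = 1296 - 25 ≡ 0; y = λ·(11 - 0) - 24 ≡ 3. → (0, 3)
double: tangent at (0, 3): λ = (3·0² + 20)/(2·3) ≡ 20/6. 6⁻¹ ≡ 7 (mod 41), so λ ≡ 20·7 ≡ 17.
  x = λ² - 0 - 0 = 289 - 0 ≡ 2; y = λ·(0 - 2) - 3 ≡ 4. → (2, 4)

(2, 4)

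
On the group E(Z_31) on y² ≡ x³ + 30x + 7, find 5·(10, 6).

Write P = (10, 6).
Double-and-add on 5 = (101)₂. Start with P = (10, 6) for the leading 1-bit.
double: tangent at (10, 6): λ = (3·10² + 30)/(2·6) ≡ 20/12. 12⁻¹ ≡ 13 (mod 31) since 12·13 = 156 ≡ 1, so λ ≡ 20·13 ≡ 12.
  x = λ² - 10 - 10 = 144 - 20 ≡ 0; y = λ·(10 - 0) - 6 ≡ 21. → (0, 21)
double: tangent at (0, 21): λ = (3·0² + 30)/(2·21) ≡ 30/11. 11⁻¹ ≡ 17 (mod 31) since 11·17 = 187 ≡ 1, so λ ≡ 30·17 ≡ 14.
  x = λ² - 0 - 0 = 196 - 0 ≡ 10; y = λ·(0 - 10) - 21 ≡ 25. → (10, 25)
add P: (10, 25) + (10, 6): same x and y₁ ≡ -y₂, so the sum is O.

O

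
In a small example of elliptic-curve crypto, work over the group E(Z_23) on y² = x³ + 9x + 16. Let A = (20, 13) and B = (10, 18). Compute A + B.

(22, 11)

(20, 13) + (10, 18). λ = (18 - 13)/(10 - 20) ≡ 5/13 mod 23. 13⁻¹ ≡ 16 (mod 23) since 13·16 = 208 ≡ 1, so λ ≡ 11.
  x = λ² - 20 - 10 = 121 - 30 ≡ 22; y = λ·(20 - 22) - 13 ≡ 11. → (22, 11)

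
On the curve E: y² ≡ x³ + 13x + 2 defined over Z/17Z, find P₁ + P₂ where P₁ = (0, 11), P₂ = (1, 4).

(14, 2)

(0, 11) + (1, 4). λ = (4 - 11)/(1 - 0) ≡ 10/1 mod 17. 1⁻¹ ≡ 1 (mod 17) since 1·1 = 1 ≡ 1, so λ ≡ 10.
  x = λ² - 0 - 1 = 100 - 1 ≡ 14; y = λ·(0 - 14) - 11 ≡ 2. → (14, 2)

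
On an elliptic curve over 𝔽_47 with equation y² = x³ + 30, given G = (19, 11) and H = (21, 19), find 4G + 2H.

(25, 45)

First 4G:
Repeated addition: build up to 4G.
2G: tangent at (19, 11): λ = (3·19² + 0)/(2·11) ≡ 2/22. 22⁻¹ ≡ 15 (mod 47), so λ ≡ 2·15 ≡ 30.
  x = λ² - 19 - 19 = 900 - 38 ≡ 16; y = λ·(19 - 16) - 11 ≡ 32. → (16, 32)
3G: (16, 32) + (19, 11). λ = (11 - 32)/(19 - 16) ≡ 26/3 mod 47. 3⁻¹ ≡ 16 (mod 47) since 3·16 = 48 ≡ 1, so λ ≡ 40.
  x = λ² - 16 - 19 = 1600 - 35 ≡ 14; y = λ·(16 - 14) - 32 ≡ 1. → (14, 1)
4G: (14, 1) + (19, 11). λ = (11 - 1)/(19 - 14) ≡ 10/5 mod 47. 5⁻¹ ≡ 19 (mod 47) since 5·19 = 95 ≡ 1, so λ ≡ 2.
  x = λ² - 14 - 19 = 4 - 33 ≡ 18; y = λ·(14 - 18) - 1 ≡ 38. → (18, 38)
4G = (18, 38).
Next 2H:
Repeated addition: build up to 2H.
2H: tangent at (21, 19): λ = (3·21² + 0)/(2·19) ≡ 7/38. 38⁻¹ ≡ 26 (mod 47), so λ ≡ 7·26 ≡ 41.
  x = λ² - 21 - 21 = 1681 - 42 ≡ 41; y = λ·(21 - 41) - 19 ≡ 7. → (41, 7)
2H = (41, 7).
Finally 4G + 2H:
(18, 38) + (41, 7). λ = (7 - 38)/(41 - 18) ≡ 16/23 mod 47. 23⁻¹ ≡ 45 (mod 47) since 23·45 = 1035 ≡ 1, so λ ≡ 15.
  x = λ² - 18 - 41 = 225 - 59 ≡ 25; y = λ·(18 - 25) - 38 ≡ 45. → (25, 45)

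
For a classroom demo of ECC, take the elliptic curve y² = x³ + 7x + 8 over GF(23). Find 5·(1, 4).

Write P = (1, 4).
Double-and-add on 5 = (101)₂. Start with P = (1, 4) for the leading 1-bit.
double: tangent at (1, 4): λ = (3·1² + 7)/(2·4) ≡ 10/8. 8⁻¹ ≡ 3 (mod 23), so λ ≡ 10·3 ≡ 7.
  x = λ² - 1 - 1 = 49 - 2 ≡ 1; y = λ·(1 - 1) - 4 ≡ 19. → (1, 19)
double: tangent at (1, 19): λ = (3·1² + 7)/(2·19) ≡ 10/15. 15⁻¹ ≡ 20 (mod 23), so λ ≡ 10·20 ≡ 16.
  x = λ² - 1 - 1 = 256 - 2 ≡ 1; y = λ·(1 - 1) - 19 ≡ 4. → (1, 4)
add P: tangent at (1, 4): λ = (3·1² + 7)/(2·4) ≡ 10/8. 8⁻¹ ≡ 3 (mod 23), so λ ≡ 10·3 ≡ 7.
  x = λ² - 1 - 1 = 49 - 2 ≡ 1; y = λ·(1 - 1) - 4 ≡ 19. → (1, 19)

(1, 19)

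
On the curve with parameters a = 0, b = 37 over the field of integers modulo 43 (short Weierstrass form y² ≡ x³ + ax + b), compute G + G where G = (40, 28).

tangent at (40, 28): λ = (3·40² + 0)/(2·28) ≡ 27/13. 13⁻¹ ≡ 10 (mod 43), so λ ≡ 27·10 ≡ 12.
  x = λ² - 40 - 40 = 144 - 80 ≡ 21; y = λ·(40 - 21) - 28 ≡ 28. → (21, 28)

(21, 28)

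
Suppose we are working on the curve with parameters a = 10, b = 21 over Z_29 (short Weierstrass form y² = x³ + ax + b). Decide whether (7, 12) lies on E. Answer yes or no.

yes

y² = 12² ≡ 28; x³ + 10x + 21 = 434 ≡ 28 (mod 29). 28 = 28.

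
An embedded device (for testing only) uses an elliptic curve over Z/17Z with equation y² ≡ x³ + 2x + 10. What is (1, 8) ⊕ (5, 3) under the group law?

(1, 8) + (5, 3). λ = (3 - 8)/(5 - 1) ≡ 12/4 mod 17. 4⁻¹ ≡ 13 (mod 17) since 4·13 = 52 ≡ 1, so λ ≡ 3.
  x = λ² - 1 - 5 = 9 - 6 ≡ 3; y = λ·(1 - 3) - 8 ≡ 3. → (3, 3)

(3, 3)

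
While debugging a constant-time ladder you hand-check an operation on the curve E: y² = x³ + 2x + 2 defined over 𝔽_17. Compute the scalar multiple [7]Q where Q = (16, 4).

Repeated addition: build up to 7Q.
2Q: tangent at (16, 4): λ = (3·16² + 2)/(2·4) ≡ 5/8. 8⁻¹ ≡ 15 (mod 17) since 8·15 = 120 ≡ 1, so λ ≡ 5·15 ≡ 7.
  x = λ² - 16 - 16 = 49 - 32 ≡ 0; y = λ·(16 - 0) - 4 ≡ 6. → (0, 6)
3Q: (0, 6) + (16, 4). λ = (4 - 6)/(16 - 0) ≡ 15/16 mod 17. 16⁻¹ ≡ 16 (mod 17), so λ ≡ 2.
  x = λ² - 0 - 16 = 4 - 16 ≡ 5; y = λ·(0 - 5) - 6 ≡ 1. → (5, 1)
4Q: (5, 1) + (16, 4). λ = (4 - 1)/(16 - 5) ≡ 3/11 mod 17. 11⁻¹ ≡ 14 (mod 17), so λ ≡ 8.
  x = λ² - 5 - 16 = 64 - 21 ≡ 9; y = λ·(5 - 9) - 1 ≡ 1. → (9, 1)
5Q: (9, 1) + (16, 4). λ = (4 - 1)/(16 - 9) ≡ 3/7 mod 17. 7⁻¹ ≡ 5 (mod 17) since 7·5 = 35 ≡ 1, so λ ≡ 15.
  x = λ² - 9 - 16 = 225 - 25 ≡ 13; y = λ·(9 - 13) - 1 ≡ 7. → (13, 7)
6Q: (13, 7) + (16, 4). λ = (4 - 7)/(16 - 13) ≡ 14/3 mod 17. 3⁻¹ ≡ 6 (mod 17) since 3·6 = 18 ≡ 1, so λ ≡ 16.
  x = λ² - 13 - 16 = 256 - 29 ≡ 6; y = λ·(13 - 6) - 7 ≡ 3. → (6, 3)
7Q: (6, 3) + (16, 4). λ = (4 - 3)/(16 - 6) ≡ 1/10 mod 17. 10⁻¹ ≡ 12 (mod 17) since 10·12 = 120 ≡ 1, so λ ≡ 12.
  x = λ² - 6 - 16 = 144 - 22 ≡ 3; y = λ·(6 - 3) - 3 ≡ 16. → (3, 16)

(3, 16)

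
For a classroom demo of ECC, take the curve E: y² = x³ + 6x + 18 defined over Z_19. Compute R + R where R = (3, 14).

tangent at (3, 14): λ = (3·3² + 6)/(2·14) ≡ 14/9. 9⁻¹ ≡ 17 (mod 19) since 9·17 = 153 ≡ 1, so λ ≡ 14·17 ≡ 10.
  x = λ² - 3 - 3 = 100 - 6 ≡ 18; y = λ·(3 - 18) - 14 ≡ 7. → (18, 7)

(18, 7)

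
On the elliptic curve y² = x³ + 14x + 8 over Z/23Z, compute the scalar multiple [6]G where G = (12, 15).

(14, 21)

Repeated addition: build up to 6G.
2G: tangent at (12, 15): λ = (3·12² + 14)/(2·15) ≡ 9/7. 7⁻¹ ≡ 10 (mod 23), so λ ≡ 9·10 ≡ 21.
  x = λ² - 12 - 12 = 441 - 24 ≡ 3; y = λ·(12 - 3) - 15 ≡ 13. → (3, 13)
3G: (3, 13) + (12, 15). λ = (15 - 13)/(12 - 3) ≡ 2/9 mod 23. 9⁻¹ ≡ 18 (mod 23) since 9·18 = 162 ≡ 1, so λ ≡ 13.
  x = λ² - 3 - 12 = 169 - 15 ≡ 16; y = λ·(3 - 16) - 13 ≡ 2. → (16, 2)
4G: (16, 2) + (12, 15). λ = (15 - 2)/(12 - 16) ≡ 13/19 mod 23. 19⁻¹ ≡ 17 (mod 23) since 19·17 = 323 ≡ 1, so λ ≡ 14.
  x = λ² - 16 - 12 = 196 - 28 ≡ 7; y = λ·(16 - 7) - 2 ≡ 9. → (7, 9)
5G: (7, 9) + (12, 15). λ = (15 - 9)/(12 - 7) ≡ 6/5 mod 23. 5⁻¹ ≡ 14 (mod 23), so λ ≡ 15.
  x = λ² - 7 - 12 = 225 - 19 ≡ 22; y = λ·(7 - 22) - 9 ≡ 19. → (22, 19)
6G: (22, 19) + (12, 15). λ = (15 - 19)/(12 - 22) ≡ 19/13 mod 23. 13⁻¹ ≡ 16 (mod 23) since 13·16 = 208 ≡ 1, so λ ≡ 5.
  x = λ² - 22 - 12 = 25 - 34 ≡ 14; y = λ·(22 - 14) - 19 ≡ 21. → (14, 21)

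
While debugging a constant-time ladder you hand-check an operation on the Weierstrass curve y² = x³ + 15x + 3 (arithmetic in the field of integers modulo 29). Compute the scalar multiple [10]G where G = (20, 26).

Double-and-add on 10 = (1010)₂. Start with G = (20, 26) for the leading 1-bit.
double: tangent at (20, 26): λ = (3·20² + 15)/(2·26) ≡ 26/23. 23⁻¹ ≡ 24 (mod 29) since 23·24 = 552 ≡ 1, so λ ≡ 26·24 ≡ 15.
  x = λ² - 20 - 20 = 225 - 40 ≡ 11; y = λ·(20 - 11) - 26 ≡ 22. → (11, 22)
double: tangent at (11, 22): λ = (3·11² + 15)/(2·22) ≡ 1/15. 15⁻¹ ≡ 2 (mod 29), so λ ≡ 1·2 ≡ 2.
  x = λ² - 11 - 11 = 4 - 22 ≡ 11; y = λ·(11 - 11) - 22 ≡ 7. → (11, 7)
add G: (11, 7) + (20, 26). λ = (26 - 7)/(20 - 11) ≡ 19/9 mod 29. 9⁻¹ ≡ 13 (mod 29) since 9·13 = 117 ≡ 1, so λ ≡ 15.
  x = λ² - 11 - 20 = 225 - 31 ≡ 20; y = λ·(11 - 20) - 7 ≡ 3. → (20, 3)
double: tangent at (20, 3): λ = (3·20² + 15)/(2·3) ≡ 26/6. 6⁻¹ ≡ 5 (mod 29), so λ ≡ 26·5 ≡ 14.
  x = λ² - 20 - 20 = 196 - 40 ≡ 11; y = λ·(20 - 11) - 3 ≡ 7. → (11, 7)

(11, 7)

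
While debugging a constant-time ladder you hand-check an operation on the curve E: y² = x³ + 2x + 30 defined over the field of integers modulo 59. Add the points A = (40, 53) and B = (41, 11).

(31, 41)

(40, 53) + (41, 11). λ = (11 - 53)/(41 - 40) ≡ 17/1 mod 59. 1⁻¹ ≡ 1 (mod 59), so λ ≡ 17.
  x = λ² - 40 - 41 = 289 - 81 ≡ 31; y = λ·(40 - 31) - 53 ≡ 41. → (31, 41)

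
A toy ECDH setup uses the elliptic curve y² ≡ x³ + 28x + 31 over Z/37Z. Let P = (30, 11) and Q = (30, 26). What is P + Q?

The two points share x = 30 and their y-coordinates satisfy 11 + 26 ≡ 0 (mod 37), so they are inverses. Their sum is the point at infinity.

O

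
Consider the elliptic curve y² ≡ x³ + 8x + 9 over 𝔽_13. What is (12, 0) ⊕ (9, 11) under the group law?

(4, 1)

(12, 0) + (9, 11). λ = (11 - 0)/(9 - 12) ≡ 11/10 mod 13. 10⁻¹ ≡ 4 (mod 13) since 10·4 = 40 ≡ 1, so λ ≡ 5.
  x = λ² - 12 - 9 = 25 - 21 ≡ 4; y = λ·(12 - 4) - 0 ≡ 1. → (4, 1)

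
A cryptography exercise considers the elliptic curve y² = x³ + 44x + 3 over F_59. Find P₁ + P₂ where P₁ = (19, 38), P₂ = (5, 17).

(19, 38) + (5, 17). λ = (17 - 38)/(5 - 19) ≡ 38/45 mod 59. 45⁻¹ ≡ 21 (mod 59), so λ ≡ 31.
  x = λ² - 19 - 5 = 961 - 24 ≡ 52; y = λ·(19 - 52) - 38 ≡ 1. → (52, 1)

(52, 1)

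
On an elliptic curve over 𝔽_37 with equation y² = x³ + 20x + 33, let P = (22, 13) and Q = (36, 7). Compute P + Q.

(26, 31)

(22, 13) + (36, 7). λ = (7 - 13)/(36 - 22) ≡ 31/14 mod 37. 14⁻¹ ≡ 8 (mod 37), so λ ≡ 26.
  x = λ² - 22 - 36 = 676 - 58 ≡ 26; y = λ·(22 - 26) - 13 ≡ 31. → (26, 31)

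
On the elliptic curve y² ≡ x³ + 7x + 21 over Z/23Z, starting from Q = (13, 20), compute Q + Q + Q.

(17, 19)

Repeated addition: build up to 3Q.
2Q: tangent at (13, 20): λ = (3·13² + 7)/(2·20) ≡ 8/17. 17⁻¹ ≡ 19 (mod 23), so λ ≡ 8·19 ≡ 14.
  x = λ² - 13 - 13 = 196 - 26 ≡ 9; y = λ·(13 - 9) - 20 ≡ 13. → (9, 13)
3Q: (9, 13) + (13, 20). λ = (20 - 13)/(13 - 9) ≡ 7/4 mod 23. 4⁻¹ ≡ 6 (mod 23) since 4·6 = 24 ≡ 1, so λ ≡ 19.
  x = λ² - 9 - 13 = 361 - 22 ≡ 17; y = λ·(9 - 17) - 13 ≡ 19. → (17, 19)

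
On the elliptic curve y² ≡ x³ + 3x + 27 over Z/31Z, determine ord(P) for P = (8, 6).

12

2P: tangent at (8, 6): λ = (3·8² + 3)/(2·6) ≡ 9/12. 12⁻¹ ≡ 13 (mod 31), so λ ≡ 9·13 ≡ 24.
  x = λ² - 8 - 8 = 576 - 16 ≡ 2; y = λ·(8 - 2) - 6 ≡ 14. → (2, 14)
3P: (2, 14) + (8, 6). λ = (6 - 14)/(8 - 2) ≡ 23/6 mod 31. 6⁻¹ ≡ 26 (mod 31) since 6·26 = 156 ≡ 1, so λ ≡ 9.
  x = λ² - 2 - 8 = 81 - 10 ≡ 9; y = λ·(2 - 9) - 14 ≡ 16. → (9, 16)
4P: (9, 16) + (8, 6). λ = (6 - 16)/(8 - 9) ≡ 21/30 mod 31. 30⁻¹ ≡ 30 (mod 31) since 30·30 = 900 ≡ 1, so λ ≡ 10.
  x = λ² - 9 - 8 = 100 - 17 ≡ 21; y = λ·(9 - 21) - 16 ≡ 19. → (21, 19)
5P: (21, 19) + (8, 6). λ = (6 - 19)/(8 - 21) ≡ 18/18 mod 31. 18⁻¹ ≡ 19 (mod 31), so λ ≡ 1.
  x = λ² - 21 - 8 = 1 - 29 ≡ 3; y = λ·(21 - 3) - 19 ≡ 30. → (3, 30)
6P: (3, 30) + (8, 6). λ = (6 - 30)/(8 - 3) ≡ 7/5 mod 31. 5⁻¹ ≡ 25 (mod 31), so λ ≡ 20.
  x = λ² - 3 - 8 = 400 - 11 ≡ 17; y = λ·(3 - 17) - 30 ≡ 0. → (17, 0)
7P: (17, 0) + (8, 6). λ = (6 - 0)/(8 - 17) ≡ 6/22 mod 31. 22⁻¹ ≡ 24 (mod 31) since 22·24 = 528 ≡ 1, so λ ≡ 20.
  x = λ² - 17 - 8 = 400 - 25 ≡ 3; y = λ·(17 - 3) - 0 ≡ 1. → (3, 1)
8P: (3, 1) + (8, 6). λ = (6 - 1)/(8 - 3) ≡ 5/5 mod 31. 5⁻¹ ≡ 25 (mod 31), so λ ≡ 1.
  x = λ² - 3 - 8 = 1 - 11 ≡ 21; y = λ·(3 - 21) - 1 ≡ 12. → (21, 12)
9P: (21, 12) + (8, 6). λ = (6 - 12)/(8 - 21) ≡ 25/18 mod 31. 18⁻¹ ≡ 19 (mod 31), so λ ≡ 10.
  x = λ² - 21 - 8 = 100 - 29 ≡ 9; y = λ·(21 - 9) - 12 ≡ 15. → (9, 15)
10P: (9, 15) + (8, 6). λ = (6 - 15)/(8 - 9) ≡ 22/30 mod 31. 30⁻¹ ≡ 30 (mod 31), so λ ≡ 9.
  x = λ² - 9 - 8 = 81 - 17 ≡ 2; y = λ·(9 - 2) - 15 ≡ 17. → (2, 17)
11P: (2, 17) + (8, 6). λ = (6 - 17)/(8 - 2) ≡ 20/6 mod 31. 6⁻¹ ≡ 26 (mod 31), so λ ≡ 24.
  x = λ² - 2 - 8 = 576 - 10 ≡ 8; y = λ·(2 - 8) - 17 ≡ 25. → (8, 25)
12P: (8, 25) + (8, 6): same x and y₁ ≡ -y₂, so the sum is O.
12P = O, so the order is 12.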